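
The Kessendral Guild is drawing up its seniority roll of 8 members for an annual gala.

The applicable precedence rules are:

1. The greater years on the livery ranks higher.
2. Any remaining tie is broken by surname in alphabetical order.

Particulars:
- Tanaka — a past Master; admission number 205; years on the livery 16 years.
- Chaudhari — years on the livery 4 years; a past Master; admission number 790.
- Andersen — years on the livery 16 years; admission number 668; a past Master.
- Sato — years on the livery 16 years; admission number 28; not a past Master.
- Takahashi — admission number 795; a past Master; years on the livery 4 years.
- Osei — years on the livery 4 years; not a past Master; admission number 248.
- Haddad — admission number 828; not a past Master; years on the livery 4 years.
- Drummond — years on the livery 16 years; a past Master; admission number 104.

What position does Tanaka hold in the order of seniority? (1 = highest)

4

By years on the livery (higher first): Andersen, Drummond, Sato and Tanaka (each 16 years); then Chaudhari, Haddad, Osei and Takahashi (each 4 years).
Among Andersen, Drummond, Sato and Tanaka, alphabetically by surname: Andersen before Drummond before Sato before Tanaka.
Among Chaudhari, Haddad, Osei and Takahashi, alphabetically by surname: Chaudhari before Haddad before Osei before Takahashi.
Order: Andersen, Drummond, Sato, Tanaka, Chaudhari, Haddad, Osei, Takahashi. So position 4.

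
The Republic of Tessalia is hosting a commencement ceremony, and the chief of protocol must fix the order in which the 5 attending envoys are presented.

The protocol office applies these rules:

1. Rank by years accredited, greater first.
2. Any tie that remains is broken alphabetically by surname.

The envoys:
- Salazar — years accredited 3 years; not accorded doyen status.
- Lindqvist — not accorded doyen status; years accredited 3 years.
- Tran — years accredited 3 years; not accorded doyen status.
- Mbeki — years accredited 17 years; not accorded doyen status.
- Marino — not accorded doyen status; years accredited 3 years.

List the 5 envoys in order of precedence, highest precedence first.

Mbeki, Lindqvist, Marino, Salazar, Tran

By years accredited (higher first): Mbeki (17 years); then Lindqvist, Marino, Salazar and Tran (each 3 years).
Among Lindqvist, Marino, Salazar and Tran, alphabetically by surname: Lindqvist before Marino before Salazar before Tran.
Full order: Mbeki, Lindqvist, Marino, Salazar, Tran.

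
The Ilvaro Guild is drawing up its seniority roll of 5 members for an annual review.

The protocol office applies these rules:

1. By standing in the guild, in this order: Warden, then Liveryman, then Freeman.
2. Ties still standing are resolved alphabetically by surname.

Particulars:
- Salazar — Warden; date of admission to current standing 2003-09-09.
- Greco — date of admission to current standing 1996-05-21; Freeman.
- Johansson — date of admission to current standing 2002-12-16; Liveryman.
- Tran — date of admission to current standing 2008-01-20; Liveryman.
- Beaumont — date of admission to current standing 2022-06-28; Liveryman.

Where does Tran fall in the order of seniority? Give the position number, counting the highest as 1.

By standing in the guild: Salazar (Warden); then Beaumont, Johansson and Tran (Liveryman); then Greco (Freeman).
Among Beaumont, Johansson and Tran, alphabetically by surname: Beaumont before Johansson before Tran.
Order: Salazar, Beaumont, Johansson, Tran, Greco. So position 4.

4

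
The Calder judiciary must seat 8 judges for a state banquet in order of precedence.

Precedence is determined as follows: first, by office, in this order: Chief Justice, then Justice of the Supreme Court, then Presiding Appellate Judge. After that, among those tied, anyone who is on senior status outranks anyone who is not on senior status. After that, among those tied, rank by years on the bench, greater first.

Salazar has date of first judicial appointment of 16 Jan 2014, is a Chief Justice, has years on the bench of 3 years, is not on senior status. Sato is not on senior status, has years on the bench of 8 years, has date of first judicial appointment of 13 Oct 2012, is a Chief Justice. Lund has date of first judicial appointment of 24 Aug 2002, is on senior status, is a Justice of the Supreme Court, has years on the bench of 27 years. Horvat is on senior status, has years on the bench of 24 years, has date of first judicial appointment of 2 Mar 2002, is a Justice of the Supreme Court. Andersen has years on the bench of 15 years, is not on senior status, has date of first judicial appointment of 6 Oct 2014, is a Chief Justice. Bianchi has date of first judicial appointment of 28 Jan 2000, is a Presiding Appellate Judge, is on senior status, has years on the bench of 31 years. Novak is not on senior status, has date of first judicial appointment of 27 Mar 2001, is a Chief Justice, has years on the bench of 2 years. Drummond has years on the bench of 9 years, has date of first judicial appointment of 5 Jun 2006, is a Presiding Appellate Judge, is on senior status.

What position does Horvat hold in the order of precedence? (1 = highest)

6

By office: Andersen, Sato, Salazar and Novak (Chief Justice); then Lund and Horvat (Justice of the Supreme Court); then Bianchi and Drummond (Presiding Appellate Judge).
Andersen, Sato, Salazar and Novak are each not on senior status, so the next rule applies.
Among Andersen, Sato, Salazar and Novak, by years on the bench (higher first): Andersen (15 years) before Sato (8 years) before Salazar (3 years) before Novak (2 years).
Lund and Horvat are each on senior status, so the next rule applies.
Among Lund and Horvat, by years on the bench (higher first): Lund (27 years) before Horvat (24 years).
Bianchi and Drummond are each on senior status, so the next rule applies.
Among Bianchi and Drummond, by years on the bench (higher first): Bianchi (31 years) before Drummond (9 years).
Order: Andersen, Sato, Salazar, Novak, Lund, Horvat, Bianchi, Drummond. So position 6.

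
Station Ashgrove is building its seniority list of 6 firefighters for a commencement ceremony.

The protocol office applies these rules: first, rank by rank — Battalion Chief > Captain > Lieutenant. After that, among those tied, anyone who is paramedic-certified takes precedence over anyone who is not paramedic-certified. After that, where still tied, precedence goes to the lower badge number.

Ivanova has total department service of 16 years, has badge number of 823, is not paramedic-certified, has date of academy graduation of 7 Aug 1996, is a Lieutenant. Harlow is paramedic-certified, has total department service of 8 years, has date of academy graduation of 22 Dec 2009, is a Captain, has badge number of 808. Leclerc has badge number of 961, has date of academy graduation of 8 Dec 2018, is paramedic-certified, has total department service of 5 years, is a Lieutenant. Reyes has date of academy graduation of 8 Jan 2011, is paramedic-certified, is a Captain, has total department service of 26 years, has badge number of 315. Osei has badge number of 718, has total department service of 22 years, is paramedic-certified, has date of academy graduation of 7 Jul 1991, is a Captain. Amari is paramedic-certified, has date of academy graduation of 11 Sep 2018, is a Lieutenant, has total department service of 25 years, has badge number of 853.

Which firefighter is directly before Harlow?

By rank: Reyes, Osei and Harlow (Captain); then Amari, Leclerc and Ivanova (Lieutenant).
Reyes, Osei and Harlow are each paramedic-certified, so the next rule applies.
Among Reyes, Osei and Harlow, by badge number (lower first): Reyes (315) before Osei (718) before Harlow (808).
Among Amari, Leclerc and Ivanova, paramedic-certified before not paramedic-certified: Amari and Leclerc (paramedic-certified) before Ivanova (not paramedic-certified).
Among Amari and Leclerc, by badge number (lower first): Amari (853) before Leclerc (961).
Order: Reyes, Osei, Harlow, Amari, Leclerc, Ivanova.

Osei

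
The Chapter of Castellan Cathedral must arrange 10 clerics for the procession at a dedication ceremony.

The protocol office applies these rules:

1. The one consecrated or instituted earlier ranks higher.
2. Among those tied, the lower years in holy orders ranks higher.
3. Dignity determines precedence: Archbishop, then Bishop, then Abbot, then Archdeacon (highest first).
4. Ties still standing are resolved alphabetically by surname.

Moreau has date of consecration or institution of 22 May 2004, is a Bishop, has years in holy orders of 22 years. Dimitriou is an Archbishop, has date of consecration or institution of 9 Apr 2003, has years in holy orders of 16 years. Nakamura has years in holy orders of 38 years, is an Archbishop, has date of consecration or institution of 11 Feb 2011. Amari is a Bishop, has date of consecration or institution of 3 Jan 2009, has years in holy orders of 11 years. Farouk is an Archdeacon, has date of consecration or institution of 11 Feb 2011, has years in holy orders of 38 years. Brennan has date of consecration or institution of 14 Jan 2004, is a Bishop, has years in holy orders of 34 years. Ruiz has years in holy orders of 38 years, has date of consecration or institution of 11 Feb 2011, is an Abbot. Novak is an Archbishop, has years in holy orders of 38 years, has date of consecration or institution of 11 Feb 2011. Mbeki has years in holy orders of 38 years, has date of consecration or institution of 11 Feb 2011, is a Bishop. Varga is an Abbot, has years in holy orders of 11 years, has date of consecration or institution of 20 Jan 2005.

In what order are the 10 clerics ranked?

By date of consecration or institution (earlier first): Dimitriou (9 Apr 2003); then Brennan (14 Jan 2004); then Moreau (22 May 2004); then Varga (20 Jan 2005); then Amari (3 Jan 2009); then Nakamura, Novak, Mbeki, Ruiz and Farouk (each 11 Feb 2011).
Nakamura, Novak, Mbeki, Ruiz and Farouk all have years in holy orders 38 years, so the next rule applies.
Among Nakamura, Novak, Mbeki, Ruiz and Farouk, by dignity: Nakamura and Novak (Archbishop) before Mbeki (Bishop) before Ruiz (Abbot) before Farouk (Archdeacon).
Among Nakamura and Novak, alphabetically by surname: Nakamura before Novak.
Full order: Dimitriou, Brennan, Moreau, Varga, Amari, Nakamura, Novak, Mbeki, Ruiz, Farouk.

Dimitriou, Brennan, Moreau, Varga, Amari, Nakamura, Novak, Mbeki, Ruiz, Farouk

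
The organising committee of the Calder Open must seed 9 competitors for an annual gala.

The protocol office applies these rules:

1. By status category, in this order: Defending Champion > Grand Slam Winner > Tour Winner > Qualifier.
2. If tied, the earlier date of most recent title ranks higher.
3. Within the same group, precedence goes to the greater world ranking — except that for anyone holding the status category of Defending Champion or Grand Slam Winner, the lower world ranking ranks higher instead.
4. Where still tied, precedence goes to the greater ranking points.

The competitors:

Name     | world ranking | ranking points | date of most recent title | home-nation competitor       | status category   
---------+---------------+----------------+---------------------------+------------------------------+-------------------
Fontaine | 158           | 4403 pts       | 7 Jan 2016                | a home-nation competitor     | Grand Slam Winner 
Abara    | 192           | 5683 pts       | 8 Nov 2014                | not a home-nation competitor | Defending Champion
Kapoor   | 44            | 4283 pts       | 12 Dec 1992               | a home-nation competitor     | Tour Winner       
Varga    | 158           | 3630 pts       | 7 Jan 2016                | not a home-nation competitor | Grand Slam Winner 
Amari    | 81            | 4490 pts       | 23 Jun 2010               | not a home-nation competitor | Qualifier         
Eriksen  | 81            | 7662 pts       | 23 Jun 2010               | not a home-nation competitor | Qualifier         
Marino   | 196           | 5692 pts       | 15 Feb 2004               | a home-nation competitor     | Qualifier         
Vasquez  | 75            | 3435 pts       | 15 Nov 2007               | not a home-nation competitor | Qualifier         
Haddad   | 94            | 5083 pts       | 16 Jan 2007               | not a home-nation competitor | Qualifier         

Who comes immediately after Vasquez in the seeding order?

Eriksen

By status category: Abara (Defending Champion); then Fontaine and Varga (Grand Slam Winner); then Kapoor (Tour Winner); then Marino, Haddad, Vasquez, Eriksen and Amari (Qualifier).
Fontaine and Varga both have date of most recent title 7 Jan 2016, so the next rule applies.
Fontaine and Varga both have world ranking 158, so the next rule applies.
Among Fontaine and Varga, by ranking points (higher first): Fontaine (4403 pts) before Varga (3630 pts).
Among Marino, Haddad, Vasquez, Eriksen and Amari, by date of most recent title (earlier first): Marino (15 Feb 2004) before Haddad (16 Jan 2007) before Vasquez (15 Nov 2007) before Eriksen and Amari (23 Jun 2010).
Eriksen and Amari both have world ranking 81, so the next rule applies.
Among Eriksen and Amari, by ranking points (higher first): Eriksen (7662 pts) before Amari (4490 pts).
Order: Abara, Fontaine, Varga, Kapoor, Marino, Haddad, Vasquez, Eriksen, Amari.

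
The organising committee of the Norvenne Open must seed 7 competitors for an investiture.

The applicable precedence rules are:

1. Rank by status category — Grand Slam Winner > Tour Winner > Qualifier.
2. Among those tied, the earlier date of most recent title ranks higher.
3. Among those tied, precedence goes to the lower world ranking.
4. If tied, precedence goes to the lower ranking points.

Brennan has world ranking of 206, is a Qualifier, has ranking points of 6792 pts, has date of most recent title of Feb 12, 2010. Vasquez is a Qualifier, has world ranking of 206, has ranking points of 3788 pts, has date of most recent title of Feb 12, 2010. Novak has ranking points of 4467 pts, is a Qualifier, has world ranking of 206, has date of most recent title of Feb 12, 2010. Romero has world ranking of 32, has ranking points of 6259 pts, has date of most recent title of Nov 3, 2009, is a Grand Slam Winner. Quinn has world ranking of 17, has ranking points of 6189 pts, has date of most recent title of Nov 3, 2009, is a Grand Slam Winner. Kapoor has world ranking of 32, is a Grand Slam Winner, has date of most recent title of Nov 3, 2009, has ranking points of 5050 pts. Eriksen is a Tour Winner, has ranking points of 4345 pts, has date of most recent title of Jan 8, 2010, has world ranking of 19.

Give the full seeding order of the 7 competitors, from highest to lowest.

By status category: Quinn, Kapoor and Romero (Grand Slam Winner); then Eriksen (Tour Winner); then Vasquez, Novak and Brennan (Qualifier).
Quinn, Kapoor and Romero all have date of most recent title Nov 3, 2009, so the next rule applies.
Among Quinn, Kapoor and Romero, by world ranking (lower first): Quinn (17) before Kapoor and Romero (32).
Among Kapoor and Romero, by ranking points (lower first): Kapoor (5050 pts) before Romero (6259 pts).
Vasquez, Novak and Brennan all have date of most recent title Feb 12, 2010, so the next rule applies.
Vasquez, Novak and Brennan all have world ranking 206, so the next rule applies.
Among Vasquez, Novak and Brennan, by ranking points (lower first): Vasquez (3788 pts) before Novak (4467 pts) before Brennan (6792 pts).
Full order: Quinn, Kapoor, Romero, Eriksen, Vasquez, Novak, Brennan.

Quinn, Kapoor, Romero, Eriksen, Vasquez, Novak, Brennan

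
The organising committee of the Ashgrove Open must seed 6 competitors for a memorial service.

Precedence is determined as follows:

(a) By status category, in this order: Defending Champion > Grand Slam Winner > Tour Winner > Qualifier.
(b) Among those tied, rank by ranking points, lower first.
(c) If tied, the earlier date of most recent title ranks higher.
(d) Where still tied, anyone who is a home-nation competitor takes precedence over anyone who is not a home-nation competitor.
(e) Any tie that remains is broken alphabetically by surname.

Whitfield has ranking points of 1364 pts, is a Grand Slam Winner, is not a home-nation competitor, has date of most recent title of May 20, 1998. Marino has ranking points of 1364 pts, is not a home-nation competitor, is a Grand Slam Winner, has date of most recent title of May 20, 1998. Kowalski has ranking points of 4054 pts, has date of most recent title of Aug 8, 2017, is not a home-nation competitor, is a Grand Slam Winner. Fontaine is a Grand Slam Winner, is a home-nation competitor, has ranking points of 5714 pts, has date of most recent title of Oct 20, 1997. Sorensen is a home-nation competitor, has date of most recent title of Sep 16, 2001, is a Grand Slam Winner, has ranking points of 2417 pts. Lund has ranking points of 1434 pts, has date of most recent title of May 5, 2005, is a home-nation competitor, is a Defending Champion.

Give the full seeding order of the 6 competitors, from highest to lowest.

Lund, Marino, Whitfield, Sorensen, Kowalski, Fontaine

By status category: Lund (Defending Champion); then Marino, Whitfield, Sorensen, Kowalski and Fontaine (Grand Slam Winner).
Among Marino, Whitfield, Sorensen, Kowalski and Fontaine, by ranking points (lower first): Marino and Whitfield (1364 pts) before Sorensen (2417 pts) before Kowalski (4054 pts) before Fontaine (5714 pts).
Marino and Whitfield both have date of most recent title May 20, 1998, so the next rule applies.
Marino and Whitfield are each not a home-nation competitor, so the next rule applies.
Among Marino and Whitfield, alphabetically by surname: Marino before Whitfield.
Full order: Lund, Marino, Whitfield, Sorensen, Kowalski, Fontaine.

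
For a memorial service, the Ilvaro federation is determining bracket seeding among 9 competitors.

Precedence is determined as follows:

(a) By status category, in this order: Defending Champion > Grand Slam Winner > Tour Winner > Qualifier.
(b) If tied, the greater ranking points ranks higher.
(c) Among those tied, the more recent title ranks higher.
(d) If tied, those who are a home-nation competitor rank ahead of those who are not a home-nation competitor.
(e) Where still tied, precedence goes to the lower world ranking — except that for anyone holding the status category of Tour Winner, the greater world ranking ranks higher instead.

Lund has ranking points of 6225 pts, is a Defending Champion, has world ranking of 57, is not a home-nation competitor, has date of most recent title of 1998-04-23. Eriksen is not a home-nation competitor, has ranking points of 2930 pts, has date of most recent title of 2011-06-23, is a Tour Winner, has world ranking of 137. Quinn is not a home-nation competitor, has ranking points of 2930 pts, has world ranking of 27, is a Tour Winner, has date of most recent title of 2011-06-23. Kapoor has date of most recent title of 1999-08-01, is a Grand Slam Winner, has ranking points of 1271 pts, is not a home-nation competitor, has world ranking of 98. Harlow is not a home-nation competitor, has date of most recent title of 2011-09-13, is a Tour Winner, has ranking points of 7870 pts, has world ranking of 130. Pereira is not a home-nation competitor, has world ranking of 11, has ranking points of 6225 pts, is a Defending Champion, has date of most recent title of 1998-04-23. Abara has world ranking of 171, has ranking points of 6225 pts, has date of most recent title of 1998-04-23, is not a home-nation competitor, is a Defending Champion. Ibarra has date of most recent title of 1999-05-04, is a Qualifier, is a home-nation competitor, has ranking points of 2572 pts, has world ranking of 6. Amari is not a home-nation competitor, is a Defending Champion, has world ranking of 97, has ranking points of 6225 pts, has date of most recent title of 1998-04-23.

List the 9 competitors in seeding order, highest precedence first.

By status category: Pereira, Lund, Amari and Abara (Defending Champion); then Kapoor (Grand Slam Winner); then Harlow, Eriksen and Quinn (Tour Winner); then Ibarra (Qualifier).
Pereira, Lund, Amari and Abara all have ranking points 6225 pts, so the next rule applies.
Pereira, Lund, Amari and Abara all have date of most recent title 1998-04-23, so the next rule applies.
Pereira, Lund, Amari and Abara are each not a home-nation competitor, so the next rule applies.
Among Pereira, Lund, Amari and Abara, by world ranking (lower first): Pereira (11) before Lund (57) before Amari (97) before Abara (171).
Among Harlow, Eriksen and Quinn, by ranking points (higher first): Harlow (7870 pts) before Eriksen and Quinn (2930 pts).
Eriksen and Quinn both have date of most recent title 2011-06-23, so the next rule applies.
Eriksen and Quinn are each not a home-nation competitor, so the next rule applies.
Among Eriksen and Quinn, by world ranking (higher first) (reversed rule for this group): Eriksen (137) before Quinn (27).
Full order: Pereira, Lund, Amari, Abara, Kapoor, Harlow, Eriksen, Quinn, Ibarra.

Pereira, Lund, Amari, Abara, Kapoor, Harlow, Eriksen, Quinn, Ibarra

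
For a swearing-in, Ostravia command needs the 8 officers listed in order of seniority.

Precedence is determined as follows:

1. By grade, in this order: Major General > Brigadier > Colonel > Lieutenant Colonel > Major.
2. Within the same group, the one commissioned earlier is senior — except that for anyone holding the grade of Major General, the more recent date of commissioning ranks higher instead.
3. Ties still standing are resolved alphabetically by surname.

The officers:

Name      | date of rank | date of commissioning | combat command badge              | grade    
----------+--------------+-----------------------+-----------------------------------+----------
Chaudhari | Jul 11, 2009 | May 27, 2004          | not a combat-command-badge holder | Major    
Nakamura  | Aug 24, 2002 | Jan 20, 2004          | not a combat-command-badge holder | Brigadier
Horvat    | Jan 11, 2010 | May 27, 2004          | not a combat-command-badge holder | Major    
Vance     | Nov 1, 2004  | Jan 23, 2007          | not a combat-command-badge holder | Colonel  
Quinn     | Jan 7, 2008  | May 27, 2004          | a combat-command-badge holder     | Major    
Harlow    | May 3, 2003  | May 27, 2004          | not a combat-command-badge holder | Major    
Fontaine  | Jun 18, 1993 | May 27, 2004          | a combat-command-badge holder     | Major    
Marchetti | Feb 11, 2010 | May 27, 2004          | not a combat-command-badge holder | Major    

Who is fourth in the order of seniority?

By grade: Nakamura (Brigadier); then Vance (Colonel); then Chaudhari, Fontaine, Harlow, Horvat, Marchetti and Quinn (Major).
Chaudhari, Fontaine, Harlow, Horvat, Marchetti and Quinn all have date of commissioning May 27, 2004, so the next rule applies.
Among Chaudhari, Fontaine, Harlow, Horvat, Marchetti and Quinn, alphabetically by surname: Chaudhari before Fontaine before Harlow before Horvat before Marchetti before Quinn.
Order: Nakamura, Vance, Chaudhari, Fontaine, Harlow, Horvat, Marchetti, Quinn.

Fontaine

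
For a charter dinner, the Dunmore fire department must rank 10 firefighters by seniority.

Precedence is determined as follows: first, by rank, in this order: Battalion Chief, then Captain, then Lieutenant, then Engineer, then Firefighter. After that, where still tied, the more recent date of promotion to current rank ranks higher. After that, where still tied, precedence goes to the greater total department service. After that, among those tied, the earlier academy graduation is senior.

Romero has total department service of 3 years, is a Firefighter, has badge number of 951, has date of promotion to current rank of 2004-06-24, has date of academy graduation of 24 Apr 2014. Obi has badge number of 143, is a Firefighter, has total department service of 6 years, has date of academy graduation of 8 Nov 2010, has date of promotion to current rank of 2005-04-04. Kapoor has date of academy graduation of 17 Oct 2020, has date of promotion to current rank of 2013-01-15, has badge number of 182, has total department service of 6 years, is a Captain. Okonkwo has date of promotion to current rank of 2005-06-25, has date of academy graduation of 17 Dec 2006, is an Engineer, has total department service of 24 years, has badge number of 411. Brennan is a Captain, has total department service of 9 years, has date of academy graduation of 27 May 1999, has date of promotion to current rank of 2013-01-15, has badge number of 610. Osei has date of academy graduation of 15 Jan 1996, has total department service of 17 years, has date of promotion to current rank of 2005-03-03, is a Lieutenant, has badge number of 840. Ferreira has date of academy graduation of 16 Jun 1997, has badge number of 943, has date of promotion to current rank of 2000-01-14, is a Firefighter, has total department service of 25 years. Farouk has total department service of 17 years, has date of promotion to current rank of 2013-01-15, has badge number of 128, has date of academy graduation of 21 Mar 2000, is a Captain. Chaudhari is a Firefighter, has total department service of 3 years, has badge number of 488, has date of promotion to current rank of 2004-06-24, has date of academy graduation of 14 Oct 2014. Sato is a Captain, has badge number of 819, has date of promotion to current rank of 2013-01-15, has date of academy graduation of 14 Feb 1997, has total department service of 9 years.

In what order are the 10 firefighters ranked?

Farouk, Sato, Brennan, Kapoor, Osei, Okonkwo, Obi, Romero, Chaudhari, Ferreira

By rank: Farouk, Sato, Brennan and Kapoor (Captain); then Osei (Lieutenant); then Okonkwo (Engineer); then Obi, Romero, Chaudhari and Ferreira (Firefighter).
Farouk, Sato, Brennan and Kapoor all have date of promotion to current rank 2013-01-15, so the next rule applies.
Among Farouk, Sato, Brennan and Kapoor, by total department service (higher first): Farouk (17 years) before Sato and Brennan (9 years) before Kapoor (6 years).
Among Sato and Brennan, by date of academy graduation (earlier first): Sato (14 Feb 1997) before Brennan (27 May 1999).
Among Obi, Romero, Chaudhari and Ferreira, by date of promotion to current rank (later first): Obi (2005-04-04) before Romero and Chaudhari (2004-06-24) before Ferreira (2000-01-14).
Romero and Chaudhari both have total department service 3 years, so the next rule applies.
Among Romero and Chaudhari, by date of academy graduation (earlier first): Romero (24 Apr 2014) before Chaudhari (14 Oct 2014).
Full order: Farouk, Sato, Brennan, Kapoor, Osei, Okonkwo, Obi, Romero, Chaudhari, Ferreira.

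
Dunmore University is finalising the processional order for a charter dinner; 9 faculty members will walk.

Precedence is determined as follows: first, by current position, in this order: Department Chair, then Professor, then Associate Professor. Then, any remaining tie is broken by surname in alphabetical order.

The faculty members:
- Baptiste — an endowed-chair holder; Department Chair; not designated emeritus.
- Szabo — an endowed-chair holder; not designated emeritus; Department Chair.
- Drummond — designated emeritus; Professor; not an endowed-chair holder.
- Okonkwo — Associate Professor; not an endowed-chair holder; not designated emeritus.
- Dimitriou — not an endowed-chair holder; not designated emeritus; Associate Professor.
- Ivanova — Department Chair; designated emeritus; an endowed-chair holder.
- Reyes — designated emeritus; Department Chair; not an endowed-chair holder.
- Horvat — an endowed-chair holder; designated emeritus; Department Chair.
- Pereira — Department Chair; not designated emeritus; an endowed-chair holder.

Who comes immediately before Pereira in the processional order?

By current position: Baptiste, Horvat, Ivanova, Pereira, Reyes and Szabo (Department Chair); then Drummond (Professor); then Dimitriou and Okonkwo (Associate Professor).
Among Baptiste, Horvat, Ivanova, Pereira, Reyes and Szabo, alphabetically by surname: Baptiste before Horvat before Ivanova before Pereira before Reyes before Szabo.
Among Dimitriou and Okonkwo, alphabetically by surname: Dimitriou before Okonkwo.
Order: Baptiste, Horvat, Ivanova, Pereira, Reyes, Szabo, Drummond, Dimitriou, Okonkwo.

Ivanova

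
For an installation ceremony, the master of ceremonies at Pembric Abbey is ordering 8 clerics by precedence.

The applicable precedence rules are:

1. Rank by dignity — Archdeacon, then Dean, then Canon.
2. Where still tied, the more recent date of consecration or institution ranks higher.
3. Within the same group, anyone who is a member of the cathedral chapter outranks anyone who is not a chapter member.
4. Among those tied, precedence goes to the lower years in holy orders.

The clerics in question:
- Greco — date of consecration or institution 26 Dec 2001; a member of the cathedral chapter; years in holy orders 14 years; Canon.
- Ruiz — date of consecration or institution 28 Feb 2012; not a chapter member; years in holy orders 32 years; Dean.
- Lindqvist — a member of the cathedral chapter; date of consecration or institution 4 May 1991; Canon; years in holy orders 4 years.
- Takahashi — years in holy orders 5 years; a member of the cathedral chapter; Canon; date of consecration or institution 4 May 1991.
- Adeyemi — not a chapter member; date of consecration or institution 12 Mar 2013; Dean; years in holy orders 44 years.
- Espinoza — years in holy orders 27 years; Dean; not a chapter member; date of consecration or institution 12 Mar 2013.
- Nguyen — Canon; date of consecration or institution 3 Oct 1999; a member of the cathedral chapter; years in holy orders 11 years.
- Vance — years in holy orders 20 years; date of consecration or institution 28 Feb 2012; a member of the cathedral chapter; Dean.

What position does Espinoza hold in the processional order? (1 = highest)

1

By dignity: Espinoza, Adeyemi, Vance and Ruiz (Dean); then Greco, Nguyen, Lindqvist and Takahashi (Canon).
Among Espinoza, Adeyemi, Vance and Ruiz, by date of consecration or institution (later first): Espinoza and Adeyemi (12 Mar 2013) before Vance and Ruiz (28 Feb 2012).
Espinoza and Adeyemi are each not a chapter member, so the next rule applies.
Among Espinoza and Adeyemi, by years in holy orders (lower first): Espinoza (27 years) before Adeyemi (44 years).
Among Vance and Ruiz, a member of the cathedral chapter before not a chapter member: Vance (a member of the cathedral chapter) before Ruiz (not a chapter member).
Among Greco, Nguyen, Lindqvist and Takahashi, by date of consecration or institution (later first): Greco (26 Dec 2001) before Nguyen (3 Oct 1999) before Lindqvist and Takahashi (4 May 1991).
Lindqvist and Takahashi are each a member of the cathedral chapter, so the next rule applies.
Among Lindqvist and Takahashi, by years in holy orders (lower first): Lindqvist (4 years) before Takahashi (5 years).
Order: Espinoza, Adeyemi, Vance, Ruiz, Greco, Nguyen, Lindqvist, Takahashi. So position 1.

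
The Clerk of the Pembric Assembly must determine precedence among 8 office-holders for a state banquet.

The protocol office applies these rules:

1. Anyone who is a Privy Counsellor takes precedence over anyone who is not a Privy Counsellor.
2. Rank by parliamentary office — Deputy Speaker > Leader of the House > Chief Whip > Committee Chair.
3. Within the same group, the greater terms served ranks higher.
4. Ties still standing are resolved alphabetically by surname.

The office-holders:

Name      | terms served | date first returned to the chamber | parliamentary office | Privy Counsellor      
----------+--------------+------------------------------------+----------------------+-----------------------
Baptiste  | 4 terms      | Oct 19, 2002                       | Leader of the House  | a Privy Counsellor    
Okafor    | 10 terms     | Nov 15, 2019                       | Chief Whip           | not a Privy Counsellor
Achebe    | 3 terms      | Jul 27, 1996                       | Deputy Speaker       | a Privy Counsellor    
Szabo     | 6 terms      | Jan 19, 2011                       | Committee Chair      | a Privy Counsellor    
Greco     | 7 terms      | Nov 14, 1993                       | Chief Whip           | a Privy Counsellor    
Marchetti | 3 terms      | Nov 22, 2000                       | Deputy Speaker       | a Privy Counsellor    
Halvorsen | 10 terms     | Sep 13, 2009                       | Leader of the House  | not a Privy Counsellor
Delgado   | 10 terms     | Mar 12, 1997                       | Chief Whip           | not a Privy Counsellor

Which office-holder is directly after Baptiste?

By the first rule: Achebe, Marchetti, Baptiste, Greco and Szabo (each a Privy Counsellor); then Halvorsen, Delgado and Okafor (each not a Privy Counsellor).
Among Achebe, Marchetti, Baptiste, Greco and Szabo, by parliamentary office: Achebe and Marchetti (Deputy Speaker) before Baptiste (Leader of the House) before Greco (Chief Whip) before Szabo (Committee Chair).
Achebe and Marchetti both have terms served 3 terms, so the next rule applies.
Among Achebe and Marchetti, alphabetically by surname: Achebe before Marchetti.
Among Halvorsen, Delgado and Okafor, by parliamentary office: Halvorsen (Leader of the House) before Delgado and Okafor (Chief Whip).
Delgado and Okafor both have terms served 10 terms, so the next rule applies.
Among Delgado and Okafor, alphabetically by surname: Delgado before Okafor.
Order: Achebe, Marchetti, Baptiste, Greco, Szabo, Halvorsen, Delgado, Okafor.

Greco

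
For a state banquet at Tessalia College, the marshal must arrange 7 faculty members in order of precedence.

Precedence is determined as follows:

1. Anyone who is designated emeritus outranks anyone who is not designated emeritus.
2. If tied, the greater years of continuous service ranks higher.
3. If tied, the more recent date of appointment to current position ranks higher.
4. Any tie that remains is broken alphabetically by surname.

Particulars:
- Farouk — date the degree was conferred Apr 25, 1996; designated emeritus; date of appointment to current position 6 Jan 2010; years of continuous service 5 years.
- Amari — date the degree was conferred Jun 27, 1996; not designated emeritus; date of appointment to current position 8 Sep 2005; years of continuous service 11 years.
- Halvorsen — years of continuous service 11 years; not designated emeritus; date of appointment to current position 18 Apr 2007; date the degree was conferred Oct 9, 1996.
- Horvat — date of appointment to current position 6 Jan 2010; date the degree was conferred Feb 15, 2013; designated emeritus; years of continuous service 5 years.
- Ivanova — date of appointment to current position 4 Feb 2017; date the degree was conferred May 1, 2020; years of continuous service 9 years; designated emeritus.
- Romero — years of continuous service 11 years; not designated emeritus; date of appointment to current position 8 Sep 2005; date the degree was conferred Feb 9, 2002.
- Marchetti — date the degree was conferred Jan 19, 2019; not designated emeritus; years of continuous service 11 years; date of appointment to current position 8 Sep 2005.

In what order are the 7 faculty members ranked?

By the first rule: Ivanova, Farouk and Horvat (each designated emeritus); then Halvorsen, Amari, Marchetti and Romero (each not designated emeritus).
Among Ivanova, Farouk and Horvat, by years of continuous service (higher first): Ivanova (9 years) before Farouk and Horvat (5 years).
Farouk and Horvat both have date of appointment to current position 6 Jan 2010, so the next rule applies.
Among Farouk and Horvat, alphabetically by surname: Farouk before Horvat.
Halvorsen, Amari, Marchetti and Romero all have years of continuous service 11 years, so the next rule applies.
Among Halvorsen, Amari, Marchetti and Romero, by date of appointment to current position (later first): Halvorsen (18 Apr 2007) before Amari, Marchetti and Romero (8 Sep 2005).
Among Amari, Marchetti and Romero, alphabetically by surname: Amari before Marchetti before Romero.
Full order: Ivanova, Farouk, Horvat, Halvorsen, Amari, Marchetti, Romero.

Ivanova, Farouk, Horvat, Halvorsen, Amari, Marchetti, Romero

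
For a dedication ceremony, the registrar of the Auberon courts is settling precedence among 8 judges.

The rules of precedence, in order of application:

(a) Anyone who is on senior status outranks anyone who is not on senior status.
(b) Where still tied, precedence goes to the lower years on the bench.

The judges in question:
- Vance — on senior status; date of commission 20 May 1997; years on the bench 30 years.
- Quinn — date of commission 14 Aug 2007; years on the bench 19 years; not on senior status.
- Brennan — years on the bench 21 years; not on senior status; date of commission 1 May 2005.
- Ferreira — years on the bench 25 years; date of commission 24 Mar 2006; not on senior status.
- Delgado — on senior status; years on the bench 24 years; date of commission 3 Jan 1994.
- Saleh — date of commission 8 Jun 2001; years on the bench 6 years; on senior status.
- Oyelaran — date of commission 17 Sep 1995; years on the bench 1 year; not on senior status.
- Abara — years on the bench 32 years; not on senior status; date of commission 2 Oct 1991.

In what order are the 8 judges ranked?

By the first rule: Saleh, Delgado and Vance (each on senior status); then Oyelaran, Quinn, Brennan, Ferreira and Abara (each not on senior status).
Among Saleh, Delgado and Vance, by years on the bench (lower first): Saleh (6 years) before Delgado (24 years) before Vance (30 years).
Among Oyelaran, Quinn, Brennan, Ferreira and Abara, by years on the bench (lower first): Oyelaran (1 year) before Quinn (19 years) before Brennan (21 years) before Ferreira (25 years) before Abara (32 years).
Full order: Saleh, Delgado, Vance, Oyelaran, Quinn, Brennan, Ferreira, Abara.

Saleh, Delgado, Vance, Oyelaran, Quinn, Brennan, Ferreira, Abara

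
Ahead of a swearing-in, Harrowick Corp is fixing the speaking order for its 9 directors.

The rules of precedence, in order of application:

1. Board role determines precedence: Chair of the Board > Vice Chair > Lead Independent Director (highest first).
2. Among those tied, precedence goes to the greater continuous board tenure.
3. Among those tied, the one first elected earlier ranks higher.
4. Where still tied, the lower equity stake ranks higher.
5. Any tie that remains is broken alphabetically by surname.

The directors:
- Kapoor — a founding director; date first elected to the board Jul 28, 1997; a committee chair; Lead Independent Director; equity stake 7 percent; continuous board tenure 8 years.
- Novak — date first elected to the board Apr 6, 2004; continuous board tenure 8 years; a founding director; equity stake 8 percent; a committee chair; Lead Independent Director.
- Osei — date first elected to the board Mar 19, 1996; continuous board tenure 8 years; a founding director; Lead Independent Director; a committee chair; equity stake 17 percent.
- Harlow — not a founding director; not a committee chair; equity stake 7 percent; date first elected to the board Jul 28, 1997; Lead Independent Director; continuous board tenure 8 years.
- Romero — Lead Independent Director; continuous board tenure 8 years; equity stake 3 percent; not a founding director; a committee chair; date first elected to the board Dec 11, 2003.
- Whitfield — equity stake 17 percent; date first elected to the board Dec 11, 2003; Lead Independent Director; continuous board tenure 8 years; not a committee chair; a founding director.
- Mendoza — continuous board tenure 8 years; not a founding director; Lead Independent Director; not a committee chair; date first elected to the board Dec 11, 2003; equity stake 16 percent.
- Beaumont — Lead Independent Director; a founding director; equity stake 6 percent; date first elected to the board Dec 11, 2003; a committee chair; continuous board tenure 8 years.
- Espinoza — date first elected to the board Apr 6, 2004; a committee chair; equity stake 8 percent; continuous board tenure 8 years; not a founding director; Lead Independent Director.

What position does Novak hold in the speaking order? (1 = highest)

By board role: Osei, Harlow, Kapoor, Romero, Beaumont, Mendoza, Whitfield, Espinoza and Novak (Lead Independent Director).
Osei, Harlow, Kapoor, Romero, Beaumont, Mendoza, Whitfield, Espinoza and Novak all have continuous board tenure 8 years, so the next rule applies.
Among Osei, Harlow, Kapoor, Romero, Beaumont, Mendoza, Whitfield, Espinoza and Novak, by date first elected to the board (earlier first): Osei (Mar 19, 1996) before Harlow and Kapoor (Jul 28, 1997) before Romero, Beaumont, Mendoza and Whitfield (Dec 11, 2003) before Espinoza and Novak (Apr 6, 2004).
Harlow and Kapoor both have equity stake 7 percent, so the next rule applies.
Among Harlow and Kapoor, alphabetically by surname: Harlow before Kapoor.
Among Romero, Beaumont, Mendoza and Whitfield, by equity stake (lower first): Romero (3 percent) before Beaumont (6 percent) before Mendoza (16 percent) before Whitfield (17 percent).
Espinoza and Novak both have equity stake 8 percent, so the next rule applies.
Among Espinoza and Novak, alphabetically by surname: Espinoza before Novak.
Order: Osei, Harlow, Kapoor, Romero, Beaumont, Mendoza, Whitfield, Espinoza, Novak. So position 9.

9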